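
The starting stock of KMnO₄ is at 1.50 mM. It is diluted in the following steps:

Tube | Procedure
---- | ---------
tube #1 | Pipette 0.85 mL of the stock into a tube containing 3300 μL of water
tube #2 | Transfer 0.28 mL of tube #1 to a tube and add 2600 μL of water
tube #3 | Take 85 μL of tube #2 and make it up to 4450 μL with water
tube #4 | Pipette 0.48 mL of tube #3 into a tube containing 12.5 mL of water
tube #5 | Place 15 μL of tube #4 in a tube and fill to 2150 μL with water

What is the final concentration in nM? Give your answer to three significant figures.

0.147 nM

Step 1: 0.85 mL + 3300 μL = 4.15 mL total → factor 4.15/0.85 = 4.8824
Step 2: 0.28 mL + 2600 μL = 2.88 mL total → factor 2.88/0.28 = 10.286
Step 3: 85 μL brought to 4450 μL → factor 4450/85 = 52.353
Step 4: 0.48 mL + 12.5 mL = 12.98 mL total → factor 12.98/0.48 = 27.042
Step 5: 15 μL brought to 2150 μL → factor 2150/15 = 143.33
Overall dilution factor = 4.8824 × 10.286 × 52.353 × 27.042 × 143.33 = 1.019 × 10^7
Final = 1.50 mM / 1.019 × 10^7 = 1.472 × 10^-7 mM = 0.147 nM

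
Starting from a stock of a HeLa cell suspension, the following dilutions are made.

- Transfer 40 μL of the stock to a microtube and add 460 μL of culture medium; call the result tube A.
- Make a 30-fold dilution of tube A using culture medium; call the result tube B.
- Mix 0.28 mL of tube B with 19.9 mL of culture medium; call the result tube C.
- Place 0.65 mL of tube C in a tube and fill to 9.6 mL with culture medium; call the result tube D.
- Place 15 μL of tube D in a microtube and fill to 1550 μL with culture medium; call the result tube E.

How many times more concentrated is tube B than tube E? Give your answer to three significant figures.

1.10 × 10^5

Step 1: 40 μL + 460 μL = 500 μL total → factor 500/40 = 12.5
Step 2: 30-fold → factor 30
Step 3: 0.28 mL + 19.9 mL = 20.18 mL total → factor 20.18/0.28 = 72.071
Step 4: 0.65 mL brought to 9.6 mL → factor 9.6/0.65 = 14.769
Step 5: 15 μL brought to 1550 μL → factor 1550/15 = 103.33
Dilution factor to tube B = 375; to tube E = 4.1247 × 10^7
[tube B]/[tube E] = (factor to tube E)/(factor to tube B) = 4.1247 × 10^7/375 = 1.10 × 10^5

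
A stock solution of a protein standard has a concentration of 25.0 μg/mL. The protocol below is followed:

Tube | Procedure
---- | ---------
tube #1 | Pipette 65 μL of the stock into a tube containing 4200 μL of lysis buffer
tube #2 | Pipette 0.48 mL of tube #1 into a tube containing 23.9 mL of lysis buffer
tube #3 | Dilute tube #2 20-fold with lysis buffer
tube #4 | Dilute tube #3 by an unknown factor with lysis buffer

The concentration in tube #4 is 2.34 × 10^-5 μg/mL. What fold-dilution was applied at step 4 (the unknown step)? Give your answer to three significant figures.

16.0-fold

Step 1: 65 μL + 4200 μL = 4265 μL total → factor 4265/65 = 65.615
Step 2: 0.48 mL + 23.9 mL = 24.38 mL total → factor 24.38/0.48 = 50.792
Step 3: 20-fold → factor 20
Step 4: unknown factor x
Product of known-step factors = 66654
Overall factor = 25.0 μg/mL / (2.34 × 10^-5 μg/mL) = 1.0684 × 10^6
x = 1.0684 × 10^6 / 66654 = 16.0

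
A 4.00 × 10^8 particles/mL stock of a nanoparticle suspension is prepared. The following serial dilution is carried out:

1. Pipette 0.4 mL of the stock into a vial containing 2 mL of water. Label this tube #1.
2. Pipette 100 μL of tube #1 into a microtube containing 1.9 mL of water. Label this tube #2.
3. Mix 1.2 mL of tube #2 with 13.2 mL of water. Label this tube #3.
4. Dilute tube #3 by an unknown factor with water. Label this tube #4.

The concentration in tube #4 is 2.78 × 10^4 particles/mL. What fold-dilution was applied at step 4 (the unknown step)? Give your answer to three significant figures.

Step 1: 0.4 mL + 2 mL = 2.4 mL total → factor 2.4/0.4 = 6
Step 2: 100 μL + 1.9 mL = 2000 μL total → factor 2000/100 = 20
Step 3: 1.2 mL + 13.2 mL = 14.4 mL total → factor 14.4/1.2 = 12
Step 4: unknown factor x
Product of known-step factors = 1440
Overall factor = 4.00 × 10^8 particles/mL / (2.78 × 10^4 particles/mL) = 14388
x = 14388 / 1440 = 9.99

9.99-fold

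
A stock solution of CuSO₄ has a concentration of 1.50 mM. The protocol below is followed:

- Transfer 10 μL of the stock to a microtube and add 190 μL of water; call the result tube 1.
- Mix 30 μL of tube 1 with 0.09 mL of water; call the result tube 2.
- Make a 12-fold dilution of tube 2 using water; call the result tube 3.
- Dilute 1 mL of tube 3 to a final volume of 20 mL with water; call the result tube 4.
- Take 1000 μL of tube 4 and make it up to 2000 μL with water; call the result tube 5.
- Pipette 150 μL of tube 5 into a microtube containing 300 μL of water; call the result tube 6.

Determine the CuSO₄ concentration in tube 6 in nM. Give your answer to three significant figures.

Step 1: 10 μL + 190 μL = 200 μL total → factor 200/10 = 20
Step 2: 30 μL + 0.09 mL = 120 μL total → factor 120/30 = 4
Step 3: 12-fold → factor 12
Step 4: 1 mL brought to 20 mL → factor 20/1 = 20
Step 5: 1000 μL brought to 2000 μL → factor 2000/1000 = 2
Step 6: 150 μL + 300 μL = 450 μL total → factor 450/150 = 3
Overall dilution factor = 20 × 4 × 12 × 20 × 2 × 3 = 1.152 × 10^5
Final = 1.50 mM / 1.152 × 10^5 = 1.302 × 10^-5 mM = 13.0 nM

13.0 nM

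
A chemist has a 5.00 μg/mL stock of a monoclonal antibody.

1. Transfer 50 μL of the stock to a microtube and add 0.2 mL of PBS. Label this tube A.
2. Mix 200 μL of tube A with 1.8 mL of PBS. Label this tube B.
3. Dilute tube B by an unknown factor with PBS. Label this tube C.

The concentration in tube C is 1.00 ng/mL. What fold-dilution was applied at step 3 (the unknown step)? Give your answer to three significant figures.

Step 1: 50 μL + 0.2 mL = 250 μL total → factor 250/50 = 5
Step 2: 200 μL + 1.8 mL = 2000 μL total → factor 2000/200 = 10
Step 3: unknown factor x
Product of known-step factors = 50
Overall factor = 5.00 μg/mL / (1.00 ng/mL) = 5000
x = 5000 / 50 = 100

100-fold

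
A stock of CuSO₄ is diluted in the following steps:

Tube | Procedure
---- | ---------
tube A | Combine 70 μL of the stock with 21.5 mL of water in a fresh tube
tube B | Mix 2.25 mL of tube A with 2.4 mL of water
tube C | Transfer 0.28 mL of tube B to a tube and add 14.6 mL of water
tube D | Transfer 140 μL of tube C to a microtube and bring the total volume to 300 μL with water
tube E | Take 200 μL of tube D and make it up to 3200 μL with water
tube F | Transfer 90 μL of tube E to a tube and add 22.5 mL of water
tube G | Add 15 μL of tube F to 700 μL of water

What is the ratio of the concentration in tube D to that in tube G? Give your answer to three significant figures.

Step 1: 70 μL + 21.5 mL = 21570 μL total → factor 21570/70 = 308.14
Step 2: 2.25 mL + 2.4 mL = 4.65 mL total → factor 4.65/2.25 = 2.0667
Step 3: 0.28 mL + 14.6 mL = 14.88 mL total → factor 14.88/0.28 = 53.143
Step 4: 140 μL brought to 300 μL → factor 300/140 = 2.1429
Step 5: 200 μL brought to 3200 μL → factor 3200/200 = 16
Step 6: 90 μL + 22.5 mL = 22590 μL total → factor 22590/90 = 251
Step 7: 15 μL + 700 μL = 715 μL total → factor 715/15 = 47.667
Dilution factor to tube D = 72520; to tube G = 1.3883 × 10^10
[tube D]/[tube G] = (factor to tube G)/(factor to tube D) = 1.3883 × 10^10/72520 = 1.91 × 10^5

1.91 × 10^5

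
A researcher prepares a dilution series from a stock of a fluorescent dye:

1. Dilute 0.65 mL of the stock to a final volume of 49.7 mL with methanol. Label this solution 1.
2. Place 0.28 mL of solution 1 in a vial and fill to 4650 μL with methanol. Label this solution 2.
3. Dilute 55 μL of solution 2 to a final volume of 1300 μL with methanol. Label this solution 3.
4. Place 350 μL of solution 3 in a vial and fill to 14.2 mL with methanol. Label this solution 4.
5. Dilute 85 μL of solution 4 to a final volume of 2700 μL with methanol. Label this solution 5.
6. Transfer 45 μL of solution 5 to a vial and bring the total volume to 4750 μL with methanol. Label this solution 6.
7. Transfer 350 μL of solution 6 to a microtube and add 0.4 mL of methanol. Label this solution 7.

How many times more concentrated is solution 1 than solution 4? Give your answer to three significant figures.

Step 1: 0.65 mL brought to 49.7 mL → factor 49.7/0.65 = 76.462
Step 2: 0.28 mL brought to 4650 μL → factor 4.65/0.28 = 16.607
Step 3: 55 μL brought to 1300 μL → factor 1300/55 = 23.636
Step 4: 350 μL brought to 14.2 mL → factor 14200/350 = 40.571
Dilution factor to solution 1 = 76.462; to solution 4 = 1.2177 × 10^6
[solution 1]/[solution 4] = (factor to solution 4)/(factor to solution 1) = 1.2177 × 10^6/76.462 = 1.59 × 10^4

1.59 × 10^4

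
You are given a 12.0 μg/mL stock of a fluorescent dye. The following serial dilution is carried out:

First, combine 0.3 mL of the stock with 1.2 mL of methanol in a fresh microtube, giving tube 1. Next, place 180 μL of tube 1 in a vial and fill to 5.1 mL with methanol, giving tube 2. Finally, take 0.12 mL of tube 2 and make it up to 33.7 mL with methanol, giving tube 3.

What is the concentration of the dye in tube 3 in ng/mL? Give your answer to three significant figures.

Step 1: 0.3 mL + 1.2 mL = 1.5 mL total → factor 1.5/0.3 = 5
Step 2: 180 μL brought to 5.1 mL → factor 5100/180 = 28.333
Step 3: 0.12 mL brought to 33.7 mL → factor 33.7/0.12 = 280.83
Overall dilution factor = 5 × 28.333 × 280.83 = 39785
Final = 12.0 μg/mL / 39785 = 0.0003016 μg/mL = 0.302 ng/mL

0.302 ng/mL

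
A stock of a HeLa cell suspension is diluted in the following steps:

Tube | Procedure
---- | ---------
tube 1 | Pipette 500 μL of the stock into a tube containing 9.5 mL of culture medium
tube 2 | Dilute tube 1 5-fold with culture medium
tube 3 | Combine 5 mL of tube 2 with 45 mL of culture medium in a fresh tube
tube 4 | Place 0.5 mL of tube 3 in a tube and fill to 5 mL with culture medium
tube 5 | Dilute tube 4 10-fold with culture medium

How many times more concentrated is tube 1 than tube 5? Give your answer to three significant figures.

5.00 × 10^3

Step 1: 500 μL + 9.5 mL = 10000 μL total → factor 10000/500 = 20
Step 2: 5-fold → factor 5
Step 3: 5 mL + 45 mL = 50 mL total → factor 50/5 = 10
Step 4: 0.5 mL brought to 5 mL → factor 5/0.5 = 10
Step 5: 10-fold → factor 10
Dilution factor to tube 1 = 20; to tube 5 = 1 × 10^5
[tube 1]/[tube 5] = (factor to tube 5)/(factor to tube 1) = 1 × 10^5/20 = 5.00 × 10^3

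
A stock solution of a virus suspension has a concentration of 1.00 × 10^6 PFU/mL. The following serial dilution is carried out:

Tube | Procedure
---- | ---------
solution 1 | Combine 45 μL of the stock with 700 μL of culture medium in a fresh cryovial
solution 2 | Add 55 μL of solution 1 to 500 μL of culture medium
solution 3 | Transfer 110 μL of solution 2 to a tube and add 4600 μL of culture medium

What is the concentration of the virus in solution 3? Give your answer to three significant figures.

Step 1: 45 μL + 700 μL = 745 μL total → factor 745/45 = 16.556
Step 2: 55 μL + 500 μL = 555 μL total → factor 555/55 = 10.091
Step 3: 110 μL + 4600 μL = 4710 μL total → factor 4710/110 = 42.818
Overall dilution factor = 16.556 × 10.091 × 42.818 = 7153.2
Final = 1.00 × 10^6 PFU/mL / 7153.2 = 140 PFU/mL

140 PFU/mL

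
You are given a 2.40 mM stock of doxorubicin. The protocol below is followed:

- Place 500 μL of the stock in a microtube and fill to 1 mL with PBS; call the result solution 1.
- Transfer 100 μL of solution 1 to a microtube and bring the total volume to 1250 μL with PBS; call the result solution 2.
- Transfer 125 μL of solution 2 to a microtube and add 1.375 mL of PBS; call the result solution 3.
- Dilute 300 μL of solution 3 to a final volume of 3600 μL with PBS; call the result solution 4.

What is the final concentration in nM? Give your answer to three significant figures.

667 nM

Step 1: 500 μL brought to 1 mL → factor 1000/500 = 2
Step 2: 100 μL brought to 1250 μL → factor 1250/100 = 12.5
Step 3: 125 μL + 1.375 mL = 1500 μL total → factor 1500/125 = 12
Step 4: 300 μL brought to 3600 μL → factor 3600/300 = 12
Overall dilution factor = 2 × 12.5 × 12 × 12 = 3600
Final = 2.40 mM / 3600 = 0.0006667 mM = 667 nM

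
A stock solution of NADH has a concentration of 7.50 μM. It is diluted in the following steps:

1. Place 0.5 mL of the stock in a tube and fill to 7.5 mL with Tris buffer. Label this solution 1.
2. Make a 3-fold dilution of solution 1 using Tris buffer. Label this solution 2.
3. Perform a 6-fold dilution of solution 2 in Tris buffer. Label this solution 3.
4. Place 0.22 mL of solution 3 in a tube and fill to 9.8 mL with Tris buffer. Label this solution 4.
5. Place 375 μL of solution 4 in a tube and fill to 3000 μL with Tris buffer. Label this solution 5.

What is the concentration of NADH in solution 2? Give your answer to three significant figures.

Step 1: 0.5 mL brought to 7.5 mL → factor 7.5/0.5 = 15
Step 2: 3-fold → factor 3
Dilution factor through solution 2 = 15 × 3 = 45
[solution 2] = 7.50 μM / 45 = 0.167 μM

0.167 μM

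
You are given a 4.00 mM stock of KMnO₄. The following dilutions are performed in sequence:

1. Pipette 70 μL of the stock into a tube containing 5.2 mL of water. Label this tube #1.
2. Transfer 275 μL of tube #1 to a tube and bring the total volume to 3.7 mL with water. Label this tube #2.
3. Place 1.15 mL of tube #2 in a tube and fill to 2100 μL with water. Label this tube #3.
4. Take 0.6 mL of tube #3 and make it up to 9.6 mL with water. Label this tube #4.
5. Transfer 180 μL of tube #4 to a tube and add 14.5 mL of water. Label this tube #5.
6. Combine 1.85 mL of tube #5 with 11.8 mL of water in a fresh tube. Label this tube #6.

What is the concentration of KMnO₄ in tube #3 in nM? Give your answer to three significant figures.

2.16 × 10^3 nM

Step 1: 70 μL + 5.2 mL = 5270 μL total → factor 5270/70 = 75.286
Step 2: 275 μL brought to 3.7 mL → factor 3700/275 = 13.455
Step 3: 1.15 mL brought to 2100 μL → factor 2.1/1.15 = 1.8261
Dilution factor through tube #3 = 75.286 × 13.455 × 1.8261 = 1849.7
[tube #3] = 4.00 mM / 1849.7 = 0.002163 mM = 2.16 × 10^3 nM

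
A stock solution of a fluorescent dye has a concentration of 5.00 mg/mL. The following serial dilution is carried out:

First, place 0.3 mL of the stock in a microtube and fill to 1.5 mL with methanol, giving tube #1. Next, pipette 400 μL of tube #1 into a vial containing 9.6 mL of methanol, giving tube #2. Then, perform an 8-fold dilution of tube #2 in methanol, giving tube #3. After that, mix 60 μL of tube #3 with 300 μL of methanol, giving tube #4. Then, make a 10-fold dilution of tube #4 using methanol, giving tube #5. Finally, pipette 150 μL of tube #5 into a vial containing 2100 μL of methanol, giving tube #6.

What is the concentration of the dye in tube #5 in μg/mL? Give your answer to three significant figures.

Step 1: 0.3 mL brought to 1.5 mL → factor 1.5/0.3 = 5
Step 2: 400 μL + 9.6 mL = 10000 μL total → factor 10000/400 = 25
Step 3: 8-fold → factor 8
Step 4: 60 μL + 300 μL = 360 μL total → factor 360/60 = 6
Step 5: 10-fold → factor 10
Dilution factor through tube #5 = 5 × 25 × 8 × 6 × 10 = 60000
[tube #5] = 5.00 mg/mL / 60000 = 8.333 × 10^-5 mg/mL = 0.0833 μg/mL

0.0833 μg/mL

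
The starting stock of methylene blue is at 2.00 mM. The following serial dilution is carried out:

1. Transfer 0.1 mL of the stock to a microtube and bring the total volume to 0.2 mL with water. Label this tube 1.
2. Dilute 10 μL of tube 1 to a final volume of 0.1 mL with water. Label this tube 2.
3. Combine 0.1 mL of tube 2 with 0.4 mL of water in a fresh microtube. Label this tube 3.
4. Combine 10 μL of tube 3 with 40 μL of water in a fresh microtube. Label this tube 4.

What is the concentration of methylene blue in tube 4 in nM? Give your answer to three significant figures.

4.00 × 10^3 nM

Step 1: 0.1 mL brought to 0.2 mL → factor 0.2/0.1 = 2
Step 2: 10 μL brought to 0.1 mL → factor 100/10 = 10
Step 3: 0.1 mL + 0.4 mL = 0.5 mL total → factor 0.5/0.1 = 5
Step 4: 10 μL + 40 μL = 50 μL total → factor 50/10 = 5
Dilution factor through tube 4 = 2 × 10 × 5 × 5 = 500
[tube 4] = 2.00 mM / 500 = 0.004000 mM = 4.00 × 10^3 nM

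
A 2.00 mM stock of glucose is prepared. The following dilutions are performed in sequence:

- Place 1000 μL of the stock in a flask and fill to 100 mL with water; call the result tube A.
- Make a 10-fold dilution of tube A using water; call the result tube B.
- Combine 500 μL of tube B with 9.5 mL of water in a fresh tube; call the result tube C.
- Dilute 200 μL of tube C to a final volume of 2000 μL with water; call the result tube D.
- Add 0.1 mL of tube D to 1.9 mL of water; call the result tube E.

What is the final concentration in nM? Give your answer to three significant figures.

0.500 nM

Step 1: 1000 μL brought to 100 mL → factor 1 × 10^5/1000 = 100
Step 2: 10-fold → factor 10
Step 3: 500 μL + 9.5 mL = 10000 μL total → factor 10000/500 = 20
Step 4: 200 μL brought to 2000 μL → factor 2000/200 = 10
Step 5: 0.1 mL + 1.9 mL = 2 mL total → factor 2/0.1 = 20
Overall dilution factor = 100 × 10 × 20 × 10 × 20 = 4 × 10^6
Final = 2.00 mM / 4 × 10^6 = 5.000 × 10^-7 mM = 0.500 nM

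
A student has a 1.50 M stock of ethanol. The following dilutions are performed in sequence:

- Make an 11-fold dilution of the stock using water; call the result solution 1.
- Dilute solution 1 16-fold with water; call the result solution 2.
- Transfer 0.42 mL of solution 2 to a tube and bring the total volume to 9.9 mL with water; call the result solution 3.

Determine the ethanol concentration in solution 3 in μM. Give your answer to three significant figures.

Step 1: 11-fold → factor 11
Step 2: 16-fold → factor 16
Step 3: 0.42 mL brought to 9.9 mL → factor 9.9/0.42 = 23.571
Overall dilution factor = 11 × 16 × 23.571 = 4148.6
Final = 1.50 M / 4148.6 = 0.0003616 M = 362 μM

362 μM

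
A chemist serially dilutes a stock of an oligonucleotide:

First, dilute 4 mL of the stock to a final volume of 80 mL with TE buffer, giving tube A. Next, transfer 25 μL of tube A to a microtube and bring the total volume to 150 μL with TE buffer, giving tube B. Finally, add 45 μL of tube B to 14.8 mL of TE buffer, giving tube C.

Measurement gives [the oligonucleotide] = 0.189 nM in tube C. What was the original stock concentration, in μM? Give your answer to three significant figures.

Step 1: 4 mL brought to 80 mL → factor 80/4 = 20
Step 2: 25 μL brought to 150 μL → factor 150/25 = 6
Step 3: 45 μL + 14.8 mL = 14845 μL total → factor 14845/45 = 329.89
Overall dilution factor = 20 × 6 × 329.89 = 39587
Stock = 0.189 nM × 39587 = 7482 nM = 7.48 μM

7.48 μM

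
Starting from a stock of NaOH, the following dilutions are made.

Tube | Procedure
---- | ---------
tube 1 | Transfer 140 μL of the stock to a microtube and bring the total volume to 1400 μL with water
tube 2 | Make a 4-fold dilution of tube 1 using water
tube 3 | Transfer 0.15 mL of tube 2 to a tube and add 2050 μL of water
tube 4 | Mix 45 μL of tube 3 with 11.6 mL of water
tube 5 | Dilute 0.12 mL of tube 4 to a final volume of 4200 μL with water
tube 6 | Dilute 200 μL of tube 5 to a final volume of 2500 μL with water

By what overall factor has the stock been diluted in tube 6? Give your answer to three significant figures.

6.64 × 10^7

Step 1: 140 μL brought to 1400 μL → factor 1400/140 = 10
Step 2: 4-fold → factor 4
Step 3: 0.15 mL + 2050 μL = 2.2 mL total → factor 2.2/0.15 = 14.667
Step 4: 45 μL + 11.6 mL = 11645 μL total → factor 11645/45 = 258.78
Step 5: 0.12 mL brought to 4200 μL → factor 4.2/0.12 = 35
Step 6: 200 μL brought to 2500 μL → factor 2500/200 = 12.5
Overall dilution factor = 10 × 4 × 14.667 × 258.78 × 35 × 12.5 = 6.642 × 10^7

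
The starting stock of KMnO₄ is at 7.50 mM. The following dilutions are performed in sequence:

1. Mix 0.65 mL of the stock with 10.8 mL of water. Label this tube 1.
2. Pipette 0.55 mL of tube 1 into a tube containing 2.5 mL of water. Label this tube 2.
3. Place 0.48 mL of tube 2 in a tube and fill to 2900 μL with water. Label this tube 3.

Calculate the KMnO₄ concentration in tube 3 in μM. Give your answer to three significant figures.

12.7 μM

Step 1: 0.65 mL + 10.8 mL = 11.45 mL total → factor 11.45/0.65 = 17.615
Step 2: 0.55 mL + 2.5 mL = 3.05 mL total → factor 3.05/0.55 = 5.5455
Step 3: 0.48 mL brought to 2900 μL → factor 2.9/0.48 = 6.0417
Dilution factor through tube 3 = 17.615 × 5.5455 × 6.0417 = 590.18
[tube 3] = 7.50 mM / 590.18 = 0.01271 mM = 12.7 μM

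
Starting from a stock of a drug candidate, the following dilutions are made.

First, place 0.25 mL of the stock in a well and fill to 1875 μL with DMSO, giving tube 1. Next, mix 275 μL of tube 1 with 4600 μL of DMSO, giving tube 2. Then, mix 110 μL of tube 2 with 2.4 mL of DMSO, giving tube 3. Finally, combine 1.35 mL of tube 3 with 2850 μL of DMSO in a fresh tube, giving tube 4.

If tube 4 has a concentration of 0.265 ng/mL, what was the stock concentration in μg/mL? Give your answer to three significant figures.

Step 1: 0.25 mL brought to 1875 μL → factor 1.875/0.25 = 7.5
Step 2: 275 μL + 4600 μL = 4875 μL total → factor 4875/275 = 17.727
Step 3: 110 μL + 2.4 mL = 2510 μL total → factor 2510/110 = 22.818
Step 4: 1.35 mL + 2850 μL = 4.2 mL total → factor 4.2/1.35 = 3.1111
Overall dilution factor = 7.5 × 17.727 × 22.818 × 3.1111 = 9438.4
Stock = 0.265 ng/mL × 9438.4 = 2501 ng/mL = 2.50 μg/mL

2.50 μg/mL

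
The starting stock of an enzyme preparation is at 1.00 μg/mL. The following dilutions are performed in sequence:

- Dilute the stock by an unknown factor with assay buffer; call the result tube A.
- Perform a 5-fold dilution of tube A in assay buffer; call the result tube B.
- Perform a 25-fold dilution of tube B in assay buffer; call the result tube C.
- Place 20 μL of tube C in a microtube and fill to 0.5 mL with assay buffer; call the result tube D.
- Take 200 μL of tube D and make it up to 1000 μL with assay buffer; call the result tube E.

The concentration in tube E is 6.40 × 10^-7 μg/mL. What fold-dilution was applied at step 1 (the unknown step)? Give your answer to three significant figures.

Step 1: unknown factor x
Step 2: 5-fold → factor 5
Step 3: 25-fold → factor 25
Step 4: 20 μL brought to 0.5 mL → factor 500/20 = 25
Step 5: 200 μL brought to 1000 μL → factor 1000/200 = 5
Product of known-step factors = 15625
Overall factor = 1.00 μg/mL / (6.40 × 10^-7 μg/mL) = 1.5625 × 10^6
x = 1.5625 × 10^6 / 15625 = 100

100-fold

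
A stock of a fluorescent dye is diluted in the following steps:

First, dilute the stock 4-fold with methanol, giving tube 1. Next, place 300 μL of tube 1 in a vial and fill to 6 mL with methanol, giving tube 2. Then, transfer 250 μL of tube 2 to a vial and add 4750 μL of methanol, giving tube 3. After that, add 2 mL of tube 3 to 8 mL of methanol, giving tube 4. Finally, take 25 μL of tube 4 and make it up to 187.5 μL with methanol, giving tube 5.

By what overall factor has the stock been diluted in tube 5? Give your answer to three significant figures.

Step 1: 4-fold → factor 4
Step 2: 300 μL brought to 6 mL → factor 6000/300 = 20
Step 3: 250 μL + 4750 μL = 5000 μL total → factor 5000/250 = 20
Step 4: 2 mL + 8 mL = 10 mL total → factor 10/2 = 5
Step 5: 25 μL brought to 187.5 μL → factor 187.5/25 = 7.5
Overall dilution factor = 4 × 20 × 20 × 5 × 7.5 = 60000

6.00 × 10^4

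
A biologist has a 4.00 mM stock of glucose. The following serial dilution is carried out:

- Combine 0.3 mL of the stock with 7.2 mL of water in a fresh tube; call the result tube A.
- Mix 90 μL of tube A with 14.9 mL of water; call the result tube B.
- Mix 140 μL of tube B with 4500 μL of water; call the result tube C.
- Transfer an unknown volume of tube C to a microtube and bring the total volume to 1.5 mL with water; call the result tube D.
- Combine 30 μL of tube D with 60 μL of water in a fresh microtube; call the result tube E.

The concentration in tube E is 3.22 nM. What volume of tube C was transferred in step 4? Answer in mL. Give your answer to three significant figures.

Step 1: 0.3 mL + 7.2 mL = 7.5 mL total → factor 7.5/0.3 = 25
Step 2: 90 μL + 14.9 mL = 14990 μL total → factor 14990/90 = 166.56
Step 3: 140 μL + 4500 μL = 4640 μL total → factor 4640/140 = 33.143
Step 4: v brought to 1.5 mL → factor = 1.5 mL/v
Step 5: 30 μL + 60 μL = 90 μL total → factor 90/30 = 3
Product of known-step factors = 4.1401 × 10^5
Overall factor = 4.00 mM / (3.22 nM) = 1.2422 × 10^6
Step-4 factor = 1.2422 × 10^6 / 4.1401 × 10^5 = 3.0005
v = 1.5 mL / 3.0005 = 0.500 mL

0.500 mL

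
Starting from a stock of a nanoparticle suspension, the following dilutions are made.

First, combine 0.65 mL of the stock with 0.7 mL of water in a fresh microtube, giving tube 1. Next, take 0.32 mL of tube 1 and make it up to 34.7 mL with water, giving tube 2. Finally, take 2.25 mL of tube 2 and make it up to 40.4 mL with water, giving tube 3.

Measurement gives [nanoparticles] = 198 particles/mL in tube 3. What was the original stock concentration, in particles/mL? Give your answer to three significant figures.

8.01 × 10^5 particles/mL

Step 1: 0.65 mL + 0.7 mL = 1.35 mL total → factor 1.35/0.65 = 2.0769
Step 2: 0.32 mL brought to 34.7 mL → factor 34.7/0.32 = 108.44
Step 3: 2.25 mL brought to 40.4 mL → factor 40.4/2.25 = 17.956
Overall dilution factor = 2.0769 × 108.44 × 17.956 = 4043.9
Stock = 198 particles/mL × 4043.9 = 8.01 × 10^5 particles/mL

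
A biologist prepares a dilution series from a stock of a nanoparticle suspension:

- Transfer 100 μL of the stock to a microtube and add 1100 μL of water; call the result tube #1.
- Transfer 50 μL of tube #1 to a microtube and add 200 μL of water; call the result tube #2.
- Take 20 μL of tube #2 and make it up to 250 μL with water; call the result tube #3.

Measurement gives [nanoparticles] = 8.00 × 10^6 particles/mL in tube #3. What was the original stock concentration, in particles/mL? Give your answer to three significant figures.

Step 1: 100 μL + 1100 μL = 1200 μL total → factor 1200/100 = 12
Step 2: 50 μL + 200 μL = 250 μL total → factor 250/50 = 5
Step 3: 20 μL brought to 250 μL → factor 250/20 = 12.5
Overall dilution factor = 12 × 5 × 12.5 = 750
Stock = 8.00 × 10^6 particles/mL × 750 = 6.00 × 10^9 particles/mL

6.00 × 10^9 particles/mL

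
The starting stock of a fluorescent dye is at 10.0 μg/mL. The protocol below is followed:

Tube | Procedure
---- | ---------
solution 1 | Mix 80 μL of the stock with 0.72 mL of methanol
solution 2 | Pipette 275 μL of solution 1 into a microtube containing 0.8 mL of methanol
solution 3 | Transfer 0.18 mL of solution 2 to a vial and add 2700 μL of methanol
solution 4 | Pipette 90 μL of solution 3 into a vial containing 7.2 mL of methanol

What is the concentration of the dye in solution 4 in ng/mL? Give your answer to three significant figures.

0.197 ng/mL

Step 1: 80 μL + 0.72 mL = 800 μL total → factor 800/80 = 10
Step 2: 275 μL + 0.8 mL = 1075 μL total → factor 1075/275 = 3.9091
Step 3: 0.18 mL + 2700 μL = 2.88 mL total → factor 2.88/0.18 = 16
Step 4: 90 μL + 7.2 mL = 7290 μL total → factor 7290/90 = 81
Overall dilution factor = 10 × 3.9091 × 16 × 81 = 50662
Final = 10.0 μg/mL / 50662 = 0.0001974 μg/mL = 0.197 ng/mL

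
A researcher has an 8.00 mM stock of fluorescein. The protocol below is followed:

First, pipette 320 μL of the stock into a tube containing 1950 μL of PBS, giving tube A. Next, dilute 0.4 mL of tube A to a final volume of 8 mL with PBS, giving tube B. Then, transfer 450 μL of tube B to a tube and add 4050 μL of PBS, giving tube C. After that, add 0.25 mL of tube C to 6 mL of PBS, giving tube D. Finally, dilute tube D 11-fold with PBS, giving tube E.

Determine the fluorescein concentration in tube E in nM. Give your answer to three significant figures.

20.5 nM

Step 1: 320 μL + 1950 μL = 2270 μL total → factor 2270/320 = 7.0938
Step 2: 0.4 mL brought to 8 mL → factor 8/0.4 = 20
Step 3: 450 μL + 4050 μL = 4500 μL total → factor 4500/450 = 10
Step 4: 0.25 mL + 6 mL = 6.25 mL total → factor 6.25/0.25 = 25
Step 5: 11-fold → factor 11
Overall dilution factor = 7.0938 × 20 × 10 × 25 × 11 = 3.9016 × 10^5
Final = 8.00 mM / 3.9016 × 10^5 = 2.050 × 10^-5 mM = 20.5 nM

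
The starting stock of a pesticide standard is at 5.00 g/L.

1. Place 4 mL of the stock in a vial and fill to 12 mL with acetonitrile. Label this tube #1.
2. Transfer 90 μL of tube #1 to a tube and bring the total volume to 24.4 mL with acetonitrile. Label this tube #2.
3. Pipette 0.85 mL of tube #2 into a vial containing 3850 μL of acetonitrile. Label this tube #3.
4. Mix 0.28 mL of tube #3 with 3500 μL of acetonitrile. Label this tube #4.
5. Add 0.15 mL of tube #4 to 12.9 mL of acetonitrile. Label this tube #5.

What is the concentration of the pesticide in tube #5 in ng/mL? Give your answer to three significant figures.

Step 1: 4 mL brought to 12 mL → factor 12/4 = 3
Step 2: 90 μL brought to 24.4 mL → factor 24400/90 = 271.11
Step 3: 0.85 mL + 3850 μL = 4.7 mL total → factor 4.7/0.85 = 5.5294
Step 4: 0.28 mL + 3500 μL = 3.78 mL total → factor 3.78/0.28 = 13.5
Step 5: 0.15 mL + 12.9 mL = 13.05 mL total → factor 13.05/0.15 = 87
Overall dilution factor = 3 × 271.11 × 5.5294 × 13.5 × 87 = 5.282 × 10^6
Final = 5.00 g/L / 5.282 × 10^6 = 9.466 × 10^-7 g/L = 0.947 ng/mL

0.947 ng/mL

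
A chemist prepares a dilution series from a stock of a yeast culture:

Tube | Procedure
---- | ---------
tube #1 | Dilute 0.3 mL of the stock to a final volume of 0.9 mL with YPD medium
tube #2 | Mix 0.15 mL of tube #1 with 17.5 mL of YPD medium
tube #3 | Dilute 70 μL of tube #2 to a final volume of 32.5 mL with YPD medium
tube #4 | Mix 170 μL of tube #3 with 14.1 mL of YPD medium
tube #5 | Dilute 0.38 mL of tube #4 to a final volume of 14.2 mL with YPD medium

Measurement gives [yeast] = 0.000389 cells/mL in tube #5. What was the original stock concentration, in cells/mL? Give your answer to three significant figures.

Step 1: 0.3 mL brought to 0.9 mL → factor 0.9/0.3 = 3
Step 2: 0.15 mL + 17.5 mL = 17.65 mL total → factor 17.65/0.15 = 117.67
Step 3: 70 μL brought to 32.5 mL → factor 32500/70 = 464.29
Step 4: 170 μL + 14.1 mL = 14270 μL total → factor 14270/170 = 83.941
Step 5: 0.38 mL brought to 14.2 mL → factor 14.2/0.38 = 37.368
Overall dilution factor = 3 × 117.67 × 464.29 × 83.941 × 37.368 = 5.1409 × 10^8
Stock = 0.000389 cells/mL × 5.1409 × 10^8 = 2.00 × 10^5 cells/mL

2.00 × 10^5 cells/mL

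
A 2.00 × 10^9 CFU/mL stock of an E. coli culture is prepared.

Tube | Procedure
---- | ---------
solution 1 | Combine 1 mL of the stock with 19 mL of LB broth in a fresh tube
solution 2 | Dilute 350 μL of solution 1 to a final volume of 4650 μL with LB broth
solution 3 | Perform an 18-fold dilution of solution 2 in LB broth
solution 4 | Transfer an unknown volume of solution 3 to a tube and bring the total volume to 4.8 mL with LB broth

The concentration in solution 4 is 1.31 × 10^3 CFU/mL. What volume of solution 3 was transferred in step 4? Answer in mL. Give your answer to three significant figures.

0.0150 mL

Step 1: 1 mL + 19 mL = 20 mL total → factor 20/1 = 20
Step 2: 350 μL brought to 4650 μL → factor 4650/350 = 13.286
Step 3: 18-fold → factor 18
Step 4: v brought to 4.8 mL → factor = 4.8 mL/v
Product of known-step factors = 4782.9
Overall factor = 2.00 × 10^9 CFU/mL / (1.31 × 10^3 CFU/mL) = 1.5267 × 10^6
Step-4 factor = 1.5267 × 10^6 / 4782.9 = 319.21
v = 4.8 mL / 319.21 = 0.0150 mL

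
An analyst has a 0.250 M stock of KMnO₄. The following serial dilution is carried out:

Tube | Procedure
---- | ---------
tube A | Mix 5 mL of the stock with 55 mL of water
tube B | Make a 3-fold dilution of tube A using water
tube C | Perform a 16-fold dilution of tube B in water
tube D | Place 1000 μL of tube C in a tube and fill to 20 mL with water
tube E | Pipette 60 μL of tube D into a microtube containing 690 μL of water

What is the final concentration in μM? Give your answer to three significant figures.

1.74 μM

Step 1: 5 mL + 55 mL = 60 mL total → factor 60/5 = 12
Step 2: 3-fold → factor 3
Step 3: 16-fold → factor 16
Step 4: 1000 μL brought to 20 mL → factor 20000/1000 = 20
Step 5: 60 μL + 690 μL = 750 μL total → factor 750/60 = 12.5
Overall dilution factor = 12 × 3 × 16 × 20 × 12.5 = 1.44 × 10^5
Final = 0.250 M / 1.44 × 10^5 = 1.736 × 10^-6 M = 1.74 μM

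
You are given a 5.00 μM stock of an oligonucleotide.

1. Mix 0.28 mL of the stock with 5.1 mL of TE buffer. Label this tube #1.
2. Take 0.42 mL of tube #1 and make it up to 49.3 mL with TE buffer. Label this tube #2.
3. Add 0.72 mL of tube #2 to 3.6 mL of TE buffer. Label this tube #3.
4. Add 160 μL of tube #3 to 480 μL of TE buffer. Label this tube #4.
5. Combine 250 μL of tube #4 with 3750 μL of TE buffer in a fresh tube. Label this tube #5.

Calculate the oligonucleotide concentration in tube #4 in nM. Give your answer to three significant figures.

Step 1: 0.28 mL + 5.1 mL = 5.38 mL total → factor 5.38/0.28 = 19.214
Step 2: 0.42 mL brought to 49.3 mL → factor 49.3/0.42 = 117.38
Step 3: 0.72 mL + 3.6 mL = 4.32 mL total → factor 4.32/0.72 = 6
Step 4: 160 μL + 480 μL = 640 μL total → factor 640/160 = 4
Dilution factor through tube #4 = 19.214 × 117.38 × 6 × 4 = 54129
[tube #4] = 5.00 μM / 54129 = 9.237 × 10^-5 μM = 0.0924 nM

0.0924 nM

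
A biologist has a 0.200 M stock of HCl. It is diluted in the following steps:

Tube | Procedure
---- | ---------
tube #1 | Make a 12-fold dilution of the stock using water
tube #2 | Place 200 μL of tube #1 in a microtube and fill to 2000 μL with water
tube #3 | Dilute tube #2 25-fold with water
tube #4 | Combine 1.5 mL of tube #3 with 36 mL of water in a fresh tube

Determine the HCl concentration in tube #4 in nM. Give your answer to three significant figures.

Step 1: 12-fold → factor 12
Step 2: 200 μL brought to 2000 μL → factor 2000/200 = 10
Step 3: 25-fold → factor 25
Step 4: 1.5 mL + 36 mL = 37.5 mL total → factor 37.5/1.5 = 25
Overall dilution factor = 12 × 10 × 25 × 25 = 75000
Final = 0.200 M / 75000 = 2.667 × 10^-6 M = 2.67 × 10^3 nM

2.67 × 10^3 nM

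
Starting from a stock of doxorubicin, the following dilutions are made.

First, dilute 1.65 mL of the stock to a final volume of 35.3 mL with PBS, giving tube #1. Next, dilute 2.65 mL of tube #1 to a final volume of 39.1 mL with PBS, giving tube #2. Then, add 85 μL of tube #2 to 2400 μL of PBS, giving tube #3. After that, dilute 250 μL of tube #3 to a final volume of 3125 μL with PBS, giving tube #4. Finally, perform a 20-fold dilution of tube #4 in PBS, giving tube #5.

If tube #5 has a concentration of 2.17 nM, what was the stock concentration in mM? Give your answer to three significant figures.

5.01 mM

Step 1: 1.65 mL brought to 35.3 mL → factor 35.3/1.65 = 21.394
Step 2: 2.65 mL brought to 39.1 mL → factor 39.1/2.65 = 14.755
Step 3: 85 μL + 2400 μL = 2485 μL total → factor 2485/85 = 29.235
Step 4: 250 μL brought to 3125 μL → factor 3125/250 = 12.5
Step 5: 20-fold → factor 20
Overall dilution factor = 21.394 × 14.755 × 29.235 × 12.5 × 20 = 2.3071 × 10^6
Stock = 2.17 nM × 2.3071 × 10^6 = 5.006 × 10^6 nM = 5.01 mM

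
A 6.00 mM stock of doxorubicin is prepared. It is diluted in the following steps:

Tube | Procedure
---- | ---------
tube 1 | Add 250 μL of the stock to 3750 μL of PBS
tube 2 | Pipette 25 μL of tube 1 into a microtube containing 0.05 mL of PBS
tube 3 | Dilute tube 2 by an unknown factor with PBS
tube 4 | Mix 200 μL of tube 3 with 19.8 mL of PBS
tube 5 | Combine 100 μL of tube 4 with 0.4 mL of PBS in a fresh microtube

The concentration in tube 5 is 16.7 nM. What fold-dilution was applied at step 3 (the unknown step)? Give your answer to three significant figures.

15.0-fold

Step 1: 250 μL + 3750 μL = 4000 μL total → factor 4000/250 = 16
Step 2: 25 μL + 0.05 mL = 75 μL total → factor 75/25 = 3
Step 3: unknown factor x
Step 4: 200 μL + 19.8 mL = 20000 μL total → factor 20000/200 = 100
Step 5: 100 μL + 0.4 mL = 500 μL total → factor 500/100 = 5
Product of known-step factors = 24000
Overall factor = 6.00 mM / (16.7 nM) = 3.5928 × 10^5
x = 3.5928 × 10^5 / 24000 = 15.0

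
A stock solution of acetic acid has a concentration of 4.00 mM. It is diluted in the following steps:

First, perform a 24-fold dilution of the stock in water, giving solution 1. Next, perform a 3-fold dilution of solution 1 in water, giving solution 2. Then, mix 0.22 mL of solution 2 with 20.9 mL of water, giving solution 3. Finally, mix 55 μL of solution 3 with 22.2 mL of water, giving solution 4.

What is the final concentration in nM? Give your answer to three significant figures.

1.43 nM

Step 1: 24-fold → factor 24
Step 2: 3-fold → factor 3
Step 3: 0.22 mL + 20.9 mL = 21.12 mL total → factor 21.12/0.22 = 96
Step 4: 55 μL + 22.2 mL = 22255 μL total → factor 22255/55 = 404.64
Overall dilution factor = 24 × 3 × 96 × 404.64 = 2.7968 × 10^6
Final = 4.00 mM / 2.7968 × 10^6 = 1.430 × 10^-6 mM = 1.43 nM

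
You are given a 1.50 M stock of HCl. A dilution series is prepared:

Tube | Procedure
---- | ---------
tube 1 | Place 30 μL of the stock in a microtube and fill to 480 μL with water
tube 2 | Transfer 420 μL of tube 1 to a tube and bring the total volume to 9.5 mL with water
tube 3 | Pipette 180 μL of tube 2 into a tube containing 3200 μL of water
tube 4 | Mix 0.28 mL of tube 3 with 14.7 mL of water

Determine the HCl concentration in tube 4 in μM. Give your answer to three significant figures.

Step 1: 30 μL brought to 480 μL → factor 480/30 = 16
Step 2: 420 μL brought to 9.5 mL → factor 9500/420 = 22.619
Step 3: 180 μL + 3200 μL = 3380 μL total → factor 3380/180 = 18.778
Step 4: 0.28 mL + 14.7 mL = 14.98 mL total → factor 14.98/0.28 = 53.5
Overall dilution factor = 16 × 22.619 × 18.778 × 53.5 = 3.6357 × 10^5
Final = 1.50 M / 3.6357 × 10^5 = 4.126 × 10^-6 M = 4.13 μM

4.13 μM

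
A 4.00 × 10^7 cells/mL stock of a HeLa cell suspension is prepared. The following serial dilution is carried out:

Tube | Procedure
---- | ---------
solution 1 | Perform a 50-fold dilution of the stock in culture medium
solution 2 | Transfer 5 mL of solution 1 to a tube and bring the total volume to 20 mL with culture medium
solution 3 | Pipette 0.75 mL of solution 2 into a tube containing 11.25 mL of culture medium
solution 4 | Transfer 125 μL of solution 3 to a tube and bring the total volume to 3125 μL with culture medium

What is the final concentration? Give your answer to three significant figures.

Step 1: 50-fold → factor 50
Step 2: 5 mL brought to 20 mL → factor 20/5 = 4
Step 3: 0.75 mL + 11.25 mL = 12 mL total → factor 12/0.75 = 16
Step 4: 125 μL brought to 3125 μL → factor 3125/125 = 25
Overall dilution factor = 50 × 4 × 16 × 25 = 80000
Final = 4.00 × 10^7 cells/mL / 80000 = 500 cells/mL

500 cells/mL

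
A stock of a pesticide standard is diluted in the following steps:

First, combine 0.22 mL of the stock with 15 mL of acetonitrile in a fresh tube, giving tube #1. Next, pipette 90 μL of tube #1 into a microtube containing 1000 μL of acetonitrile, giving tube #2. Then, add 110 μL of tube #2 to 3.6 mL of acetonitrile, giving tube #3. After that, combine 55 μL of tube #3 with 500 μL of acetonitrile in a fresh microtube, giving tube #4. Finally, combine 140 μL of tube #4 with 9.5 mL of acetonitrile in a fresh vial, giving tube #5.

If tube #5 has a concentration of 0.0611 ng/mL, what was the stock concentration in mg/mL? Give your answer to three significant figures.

Step 1: 0.22 mL + 15 mL = 15.22 mL total → factor 15.22/0.22 = 69.182
Step 2: 90 μL + 1000 μL = 1090 μL total → factor 1090/90 = 12.111
Step 3: 110 μL + 3.6 mL = 3710 μL total → factor 3710/110 = 33.727
Step 4: 55 μL + 500 μL = 555 μL total → factor 555/55 = 10.091
Step 5: 140 μL + 9.5 mL = 9640 μL total → factor 9640/140 = 68.857
Overall dilution factor = 69.182 × 12.111 × 33.727 × 10.091 × 68.857 = 1.9635 × 10^7
Stock = 0.0611 ng/mL × 1.9635 × 10^7 = 1.200 × 10^6 ng/mL = 1.20 mg/mL

1.20 mg/mL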